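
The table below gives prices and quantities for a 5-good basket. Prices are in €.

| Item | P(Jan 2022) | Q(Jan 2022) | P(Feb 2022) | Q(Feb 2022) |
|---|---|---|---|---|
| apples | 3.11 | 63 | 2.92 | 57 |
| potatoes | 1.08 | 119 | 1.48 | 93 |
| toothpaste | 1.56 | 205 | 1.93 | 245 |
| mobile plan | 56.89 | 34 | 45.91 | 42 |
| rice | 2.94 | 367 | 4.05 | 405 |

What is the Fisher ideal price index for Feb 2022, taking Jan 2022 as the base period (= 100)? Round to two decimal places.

103.23

Laspeyres component (base-period weights):
ΣP(Feb 2022)Q(Jan 2022) = 2.92×63 + 1.48×119 + 1.93×205 + 45.91×34 + 4.05×367 = 183.96 + 176.12 + 395.65 + 1560.94 + 1486.35 = 3803.02
ΣP(Jan 2022)Q(Jan 2022) = 3.11×63 + 1.08×119 + 1.56×205 + 56.89×34 + 2.94×367 = 195.93 + 128.52 + 319.8 + 1934.26 + 1078.98 = 3657.49
L = 3803.02 / 3657.49 × 100 = 103.9790
Paasche component (current-period weights):
ΣP(Feb 2022)Q(Feb 2022) = 2.92×57 + 1.48×93 + 1.93×245 + 45.91×42 + 4.05×405 = 166.44 + 137.64 + 472.85 + 1928.22 + 1640.25 = 4345.4
ΣP(Jan 2022)Q(Feb 2022) = 3.11×57 + 1.08×93 + 1.56×245 + 56.89×42 + 2.94×405 = 177.27 + 100.44 + 382.2 + 2389.38 + 1190.7 = 4239.99
P = 4345.4 / 4239.99 × 100 = 102.4861
Fisher = √(L × P) = √(103.9790 × 102.4861) = 103.2298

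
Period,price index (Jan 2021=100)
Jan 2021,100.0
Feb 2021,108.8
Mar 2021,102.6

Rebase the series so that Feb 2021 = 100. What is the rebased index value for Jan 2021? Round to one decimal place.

91.9

Rebased(Jan 2021) = 100.0 / 108.8 × 100 = 91.9118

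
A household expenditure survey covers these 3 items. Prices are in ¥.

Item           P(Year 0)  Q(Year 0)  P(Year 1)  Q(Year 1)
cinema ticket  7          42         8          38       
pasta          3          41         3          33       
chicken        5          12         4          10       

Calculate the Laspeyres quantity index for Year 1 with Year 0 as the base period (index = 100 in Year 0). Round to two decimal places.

87.00

Laspeyres quantity index uses base-period prices as weights.
ΣP(Year 0)·Q(Year 1) = 7×38 + 3×33 + 5×10 = 266 + 99 + 50 = 415
ΣP(Year 0)·Q(Year 0) = 7×42 + 3×41 + 5×12 = 294 + 123 + 60 = 477
Index = 415 / 477 × 100 = 87.0021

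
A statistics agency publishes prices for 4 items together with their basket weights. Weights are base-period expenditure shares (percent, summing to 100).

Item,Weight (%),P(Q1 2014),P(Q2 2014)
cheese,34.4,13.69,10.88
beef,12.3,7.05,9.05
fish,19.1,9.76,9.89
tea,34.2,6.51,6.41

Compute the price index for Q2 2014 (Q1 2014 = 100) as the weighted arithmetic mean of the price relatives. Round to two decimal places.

cheese: 34.4 × (10.88/13.69) = 34.4 × 0.794741 = 27.3391
beef: 12.3 × (9.05/7.05) = 12.3 × 1.283688 = 15.7894
fish: 19.1 × (9.89/9.76) = 19.1 × 1.013320 = 19.3544
tea: 34.2 × (6.41/6.51) = 34.2 × 0.984639 = 33.6747
Index = Σ wᵢ·(p₁ᵢ/p₀ᵢ) = 27.3391 + 15.7894 + 19.3544 + 33.6747 = 96.1575

96.16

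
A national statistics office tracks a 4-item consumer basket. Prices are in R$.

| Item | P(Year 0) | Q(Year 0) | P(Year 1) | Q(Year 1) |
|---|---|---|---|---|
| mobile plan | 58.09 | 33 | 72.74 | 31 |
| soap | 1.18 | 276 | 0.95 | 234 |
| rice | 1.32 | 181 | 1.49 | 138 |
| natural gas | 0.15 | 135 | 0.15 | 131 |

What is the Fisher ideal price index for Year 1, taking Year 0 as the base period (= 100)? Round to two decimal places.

118.31

Laspeyres component (base-period weights):
ΣP(Year 1)Q(Year 0) = 72.74×33 + 0.95×276 + 1.49×181 + 0.15×135 = 2400.42 + 262.2 + 269.69 + 20.25 = 2952.56
ΣP(Year 0)Q(Year 0) = 58.09×33 + 1.18×276 + 1.32×181 + 0.15×135 = 1916.97 + 325.68 + 238.92 + 20.25 = 2501.82
L = 2952.56 / 2501.82 × 100 = 118.0165
Paasche component (current-period weights):
ΣP(Year 1)Q(Year 1) = 72.74×31 + 0.95×234 + 1.49×138 + 0.15×131 = 2254.94 + 222.3 + 205.62 + 19.65 = 2702.51
ΣP(Year 0)Q(Year 1) = 58.09×31 + 1.18×234 + 1.32×138 + 0.15×131 = 1800.79 + 276.12 + 182.16 + 19.65 = 2278.72
P = 2702.51 / 2278.72 × 100 = 118.5977
Fisher = √(L × P) = √(118.0165 × 118.5977) = 118.3067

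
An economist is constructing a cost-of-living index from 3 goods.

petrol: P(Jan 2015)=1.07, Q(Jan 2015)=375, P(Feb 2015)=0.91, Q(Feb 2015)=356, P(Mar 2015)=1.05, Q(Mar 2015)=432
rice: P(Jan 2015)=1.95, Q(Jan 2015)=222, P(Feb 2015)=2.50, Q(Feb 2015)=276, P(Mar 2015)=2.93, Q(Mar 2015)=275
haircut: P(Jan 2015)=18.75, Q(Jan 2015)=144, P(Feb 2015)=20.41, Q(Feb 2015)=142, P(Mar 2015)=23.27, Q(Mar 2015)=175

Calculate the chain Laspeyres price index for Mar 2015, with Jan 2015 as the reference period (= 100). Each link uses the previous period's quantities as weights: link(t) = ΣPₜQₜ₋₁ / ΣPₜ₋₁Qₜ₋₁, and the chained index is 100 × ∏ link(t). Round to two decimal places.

124.46

Link Jan 2015→Feb 2015:
ΣP(Feb 2015)Q(Jan 2015) = 0.91×375 + 2.50×222 + 20.41×144 = 341.25 + 555 + 2939.04 = 3835.29
ΣP(Jan 2015)Q(Jan 2015) = 1.07×375 + 1.95×222 + 18.75×144 = 401.25 + 432.9 + 2700 = 3534.15
link = 3835.29/3534.15 = 1.085209
Link Feb 2015→Mar 2015:
ΣP(Mar 2015)Q(Feb 2015) = 1.05×356 + 2.93×276 + 23.27×142 = 373.8 + 808.68 + 3304.34 = 4486.82
ΣP(Feb 2015)Q(Feb 2015) = 0.91×356 + 2.50×276 + 20.41×142 = 323.96 + 690 + 2898.22 = 3912.18
link = 4486.82/3912.18 = 1.146885
Chained index = 100 × 1.085209 × 1.146885 = 124.4609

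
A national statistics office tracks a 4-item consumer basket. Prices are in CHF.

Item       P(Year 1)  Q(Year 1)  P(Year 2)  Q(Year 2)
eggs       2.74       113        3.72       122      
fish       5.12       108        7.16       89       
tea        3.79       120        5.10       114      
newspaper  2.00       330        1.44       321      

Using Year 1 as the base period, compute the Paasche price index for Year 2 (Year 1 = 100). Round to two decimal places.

114.52

Paasche price index uses current-period quantities as weights.
ΣP(Year 2)·Q(Year 2) = 3.72×122 + 7.16×89 + 5.10×114 + 1.44×321 = 453.84 + 637.24 + 581.4 + 462.24 = 2134.72
ΣP(Year 1)·Q(Year 2) = 2.74×122 + 5.12×89 + 3.79×114 + 2.00×321 = 334.28 + 455.68 + 432.06 + 642 = 1864.02
Index = 2134.72 / 1864.02 × 100 = 114.5224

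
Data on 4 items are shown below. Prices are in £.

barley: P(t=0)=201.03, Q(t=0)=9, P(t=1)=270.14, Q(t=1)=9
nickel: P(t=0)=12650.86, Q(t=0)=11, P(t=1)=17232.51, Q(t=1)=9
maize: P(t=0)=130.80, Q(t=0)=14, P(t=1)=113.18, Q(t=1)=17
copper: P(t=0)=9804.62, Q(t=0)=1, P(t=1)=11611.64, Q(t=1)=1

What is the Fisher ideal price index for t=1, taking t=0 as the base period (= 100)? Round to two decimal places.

Laspeyres component (base-period weights):
ΣP(t=1)Q(t=0) = 270.14×9 + 17232.51×11 + 113.18×14 + 11611.64×1 = 2431.26 + 189557.61 + 1584.52 + 11611.64 = 205185.03
ΣP(t=0)Q(t=0) = 201.03×9 + 12650.86×11 + 130.80×14 + 9804.62×1 = 1809.27 + 139159.46 + 1831.2 + 9804.62 = 152604.55
L = 205185.03 / 152604.55 × 100 = 134.4554
Paasche component (current-period weights):
ΣP(t=1)Q(t=1) = 270.14×9 + 17232.51×9 + 113.18×17 + 11611.64×1 = 2431.26 + 155092.59 + 1924.06 + 11611.64 = 171059.55
ΣP(t=0)Q(t=1) = 201.03×9 + 12650.86×9 + 130.80×17 + 9804.62×1 = 1809.27 + 113857.74 + 2223.6 + 9804.62 = 127695.23
P = 171059.55 / 127695.23 × 100 = 133.9592
Fisher = √(L × P) = √(134.4554 × 133.9592) = 134.2071

134.21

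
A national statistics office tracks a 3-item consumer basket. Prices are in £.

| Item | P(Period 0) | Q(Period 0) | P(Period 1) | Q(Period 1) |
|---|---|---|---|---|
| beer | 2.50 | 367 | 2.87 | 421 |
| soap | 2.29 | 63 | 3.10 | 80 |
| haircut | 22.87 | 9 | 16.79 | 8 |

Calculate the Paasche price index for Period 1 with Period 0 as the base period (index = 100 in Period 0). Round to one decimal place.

112.1

Paasche price index uses current-period quantities as weights.
ΣP(Period 1)·Q(Period 1) = 2.87×421 + 3.10×80 + 16.79×8 = 1208.27 + 248 + 134.32 = 1590.59
ΣP(Period 0)·Q(Period 1) = 2.50×421 + 2.29×80 + 22.87×8 = 1052.5 + 183.2 + 182.96 = 1418.66
Index = 1590.59 / 1418.66 × 100 = 112.1192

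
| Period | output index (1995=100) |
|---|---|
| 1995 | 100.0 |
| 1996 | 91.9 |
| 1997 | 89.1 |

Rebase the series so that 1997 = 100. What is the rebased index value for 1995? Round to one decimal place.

Rebased(1995) = 100.0 / 89.1 × 100 = 112.2334

112.2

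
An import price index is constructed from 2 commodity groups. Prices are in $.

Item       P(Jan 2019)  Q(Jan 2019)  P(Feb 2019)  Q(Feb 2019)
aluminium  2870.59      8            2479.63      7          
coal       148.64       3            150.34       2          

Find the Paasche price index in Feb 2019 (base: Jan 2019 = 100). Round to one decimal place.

Paasche price index uses current-period quantities as weights.
ΣP(Feb 2019)·Q(Feb 2019) = 2479.63×7 + 150.34×2 = 17357.41 + 300.68 = 17658.09
ΣP(Jan 2019)·Q(Feb 2019) = 2870.59×7 + 148.64×2 = 20094.13 + 297.28 = 20391.41
Index = 17658.09 / 20391.41 × 100 = 86.5957

86.6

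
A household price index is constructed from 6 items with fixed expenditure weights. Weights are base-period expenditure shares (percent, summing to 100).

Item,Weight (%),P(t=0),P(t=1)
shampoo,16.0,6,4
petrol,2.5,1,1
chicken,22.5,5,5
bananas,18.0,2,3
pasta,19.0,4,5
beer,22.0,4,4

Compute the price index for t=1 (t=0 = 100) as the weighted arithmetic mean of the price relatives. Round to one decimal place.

shampoo: 16.0 × (4/6) = 16.0 × 0.666667 = 10.6667
petrol: 2.5 × (1/1) = 2.5 × 1.000000 = 2.5000
chicken: 22.5 × (5/5) = 22.5 × 1.000000 = 22.5000
bananas: 18.0 × (3/2) = 18.0 × 1.500000 = 27.0000
pasta: 19.0 × (5/4) = 19.0 × 1.250000 = 23.7500
beer: 22.0 × (4/4) = 22.0 × 1.000000 = 22.0000
Index = Σ wᵢ·(p₁ᵢ/p₀ᵢ) = 10.6667 + 2.5000 + 22.5000 + 27.0000 + 23.7500 + 22.0000 = 108.4167

108.4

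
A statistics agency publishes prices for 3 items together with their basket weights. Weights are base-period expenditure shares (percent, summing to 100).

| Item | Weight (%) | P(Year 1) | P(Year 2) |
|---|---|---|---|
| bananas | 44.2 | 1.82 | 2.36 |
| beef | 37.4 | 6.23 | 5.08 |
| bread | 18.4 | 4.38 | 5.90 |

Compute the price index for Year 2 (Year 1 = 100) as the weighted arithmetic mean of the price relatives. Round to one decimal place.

bananas: 44.2 × (2.36/1.82) = 44.2 × 1.296703 = 57.3143
beef: 37.4 × (5.08/6.23) = 37.4 × 0.815409 = 30.4963
bread: 18.4 × (5.90/4.38) = 18.4 × 1.347032 = 24.7854
Index = Σ wᵢ·(p₁ᵢ/p₀ᵢ) = 57.3143 + 30.4963 + 24.7854 = 112.5960

112.6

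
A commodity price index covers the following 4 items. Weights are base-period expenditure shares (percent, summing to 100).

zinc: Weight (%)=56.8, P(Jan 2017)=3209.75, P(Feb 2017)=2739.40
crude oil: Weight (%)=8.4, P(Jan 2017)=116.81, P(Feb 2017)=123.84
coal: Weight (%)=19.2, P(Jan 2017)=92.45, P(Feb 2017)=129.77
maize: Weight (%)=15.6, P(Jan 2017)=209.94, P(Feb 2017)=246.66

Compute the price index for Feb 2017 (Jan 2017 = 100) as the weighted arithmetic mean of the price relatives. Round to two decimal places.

zinc: 56.8 × (2739.40/3209.75) = 56.8 × 0.853462 = 48.4766
crude oil: 8.4 × (123.84/116.81) = 8.4 × 1.060183 = 8.9055
coal: 19.2 × (129.77/92.45) = 19.2 × 1.403678 = 26.9506
maize: 15.6 × (246.66/209.94) = 15.6 × 1.174907 = 18.3286
Index = Σ wᵢ·(p₁ᵢ/p₀ᵢ) = 48.4766 + 8.9055 + 26.9506 + 18.3286 = 102.6613

102.66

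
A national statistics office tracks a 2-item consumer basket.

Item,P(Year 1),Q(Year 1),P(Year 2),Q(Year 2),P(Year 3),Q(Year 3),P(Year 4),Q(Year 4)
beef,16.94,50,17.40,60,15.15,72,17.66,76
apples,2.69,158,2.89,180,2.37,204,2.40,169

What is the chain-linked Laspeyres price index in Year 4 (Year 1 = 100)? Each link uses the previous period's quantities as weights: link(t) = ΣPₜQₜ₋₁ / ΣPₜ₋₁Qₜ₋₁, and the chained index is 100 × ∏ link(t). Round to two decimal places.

Link Year 1→Year 2:
ΣP(Year 2)Q(Year 1) = 17.40×50 + 2.89×158 = 870 + 456.62 = 1326.62
ΣP(Year 1)Q(Year 1) = 16.94×50 + 2.69×158 = 847 + 425.02 = 1272.02
link = 1326.62/1272.02 = 1.042924
Link Year 2→Year 3:
ΣP(Year 3)Q(Year 2) = 15.15×60 + 2.37×180 = 909 + 426.6 = 1335.6
ΣP(Year 2)Q(Year 2) = 17.40×60 + 2.89×180 = 1044 + 520.2 = 1564.2
link = 1335.6/1564.2 = 0.853855
Link Year 3→Year 4:
ΣP(Year 4)Q(Year 3) = 17.66×72 + 2.40×204 = 1271.52 + 489.6 = 1761.12
ΣP(Year 3)Q(Year 3) = 15.15×72 + 2.37×204 = 1090.8 + 483.48 = 1574.28
link = 1761.12/1574.28 = 1.118683
Chained index = 100 × 1.042924 × 0.853855 × 1.118683 = 99.6193

99.62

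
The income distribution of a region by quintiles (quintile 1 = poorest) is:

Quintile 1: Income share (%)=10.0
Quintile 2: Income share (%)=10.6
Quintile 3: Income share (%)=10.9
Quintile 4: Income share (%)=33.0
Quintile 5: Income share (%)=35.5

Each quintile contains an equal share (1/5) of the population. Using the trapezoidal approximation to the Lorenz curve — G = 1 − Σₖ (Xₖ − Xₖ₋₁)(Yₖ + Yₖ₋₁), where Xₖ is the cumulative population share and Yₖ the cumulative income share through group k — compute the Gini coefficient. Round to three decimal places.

Cumulative income shares Yₖ: 0.1000, 0.2060, 0.3150, 0.6450, 1.0000
Σ (Xₖ−Xₖ₋₁)(Yₖ+Yₖ₋₁) = (1/5)(0.1000+0.0000) + (1/5)(0.2060+0.1000) + (1/5)(0.3150+0.2060) + (1/5)(0.6450+0.3150) + (1/5)(1.0000+0.6450)
  = 0.0200 + 0.0612 + 0.1042 + 0.1920 + 0.3290 = 0.7064
G = 1 − 0.7064 = 0.2936

0.294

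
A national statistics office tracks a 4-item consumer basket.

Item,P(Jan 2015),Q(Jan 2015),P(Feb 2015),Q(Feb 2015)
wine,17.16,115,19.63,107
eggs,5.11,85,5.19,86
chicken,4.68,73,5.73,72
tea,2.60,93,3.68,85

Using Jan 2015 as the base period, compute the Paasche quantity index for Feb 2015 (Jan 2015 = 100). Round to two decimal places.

Paasche quantity index uses current-period prices as weights.
ΣP(Feb 2015)·Q(Feb 2015) = 19.63×107 + 5.19×86 + 5.73×72 + 3.68×85 = 2100.41 + 446.34 + 412.56 + 312.8 = 3272.11
ΣP(Feb 2015)·Q(Jan 2015) = 19.63×115 + 5.19×85 + 5.73×73 + 3.68×93 = 2257.45 + 441.15 + 418.29 + 342.24 = 3459.13
Index = 3272.11 / 3459.13 × 100 = 94.5934

94.59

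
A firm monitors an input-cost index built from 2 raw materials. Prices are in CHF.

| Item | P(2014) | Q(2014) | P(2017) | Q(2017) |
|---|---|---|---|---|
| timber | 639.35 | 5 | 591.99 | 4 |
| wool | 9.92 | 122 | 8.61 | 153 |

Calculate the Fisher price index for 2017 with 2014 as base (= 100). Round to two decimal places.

90.72

Laspeyres component (base-period weights):
ΣP(2017)Q(2014) = 591.99×5 + 8.61×122 = 2959.95 + 1050.42 = 4010.37
ΣP(2014)Q(2014) = 639.35×5 + 9.92×122 = 3196.75 + 1210.24 = 4406.99
L = 4010.37 / 4406.99 × 100 = 91.0002
Paasche component (current-period weights):
ΣP(2017)Q(2017) = 591.99×4 + 8.61×153 = 2367.96 + 1317.33 = 3685.29
ΣP(2014)Q(2017) = 639.35×4 + 9.92×153 = 2557.4 + 1517.76 = 4075.16
P = 3685.29 / 4075.16 × 100 = 90.4330
Fisher = √(L × P) = √(91.0002 × 90.4330) = 90.7162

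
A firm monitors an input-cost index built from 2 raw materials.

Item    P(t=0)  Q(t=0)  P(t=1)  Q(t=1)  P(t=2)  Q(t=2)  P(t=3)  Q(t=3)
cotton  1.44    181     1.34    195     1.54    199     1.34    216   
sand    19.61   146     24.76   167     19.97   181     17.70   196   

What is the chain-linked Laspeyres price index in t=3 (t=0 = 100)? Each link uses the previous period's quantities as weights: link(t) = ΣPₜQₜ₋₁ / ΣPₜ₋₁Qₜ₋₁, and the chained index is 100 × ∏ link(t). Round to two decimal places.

Link t=0→t=1:
ΣP(t=1)Q(t=0) = 1.34×181 + 24.76×146 = 242.54 + 3614.96 = 3857.5
ΣP(t=0)Q(t=0) = 1.44×181 + 19.61×146 = 260.64 + 2863.06 = 3123.7
link = 3857.5/3123.7 = 1.234914
Link t=1→t=2:
ΣP(t=2)Q(t=1) = 1.54×195 + 19.97×167 = 300.3 + 3334.99 = 3635.29
ΣP(t=1)Q(t=1) = 1.34×195 + 24.76×167 = 261.3 + 4134.92 = 4396.22
link = 3635.29/4396.22 = 0.826913
Link t=2→t=3:
ΣP(t=3)Q(t=2) = 1.34×199 + 17.70×181 = 266.66 + 3203.7 = 3470.36
ΣP(t=2)Q(t=2) = 1.54×199 + 19.97×181 = 306.46 + 3614.57 = 3921.03
link = 3470.36/3921.03 = 0.885063
Chained index = 100 × 1.234914 × 0.826913 × 0.885063 = 90.3796

90.38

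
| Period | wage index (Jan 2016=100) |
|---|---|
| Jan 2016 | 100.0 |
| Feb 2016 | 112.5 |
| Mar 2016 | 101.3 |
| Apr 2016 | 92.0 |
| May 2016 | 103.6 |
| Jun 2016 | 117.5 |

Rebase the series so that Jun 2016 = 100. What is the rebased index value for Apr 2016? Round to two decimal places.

Rebased(Apr 2016) = 92.0 / 117.5 × 100 = 78.2979

78.30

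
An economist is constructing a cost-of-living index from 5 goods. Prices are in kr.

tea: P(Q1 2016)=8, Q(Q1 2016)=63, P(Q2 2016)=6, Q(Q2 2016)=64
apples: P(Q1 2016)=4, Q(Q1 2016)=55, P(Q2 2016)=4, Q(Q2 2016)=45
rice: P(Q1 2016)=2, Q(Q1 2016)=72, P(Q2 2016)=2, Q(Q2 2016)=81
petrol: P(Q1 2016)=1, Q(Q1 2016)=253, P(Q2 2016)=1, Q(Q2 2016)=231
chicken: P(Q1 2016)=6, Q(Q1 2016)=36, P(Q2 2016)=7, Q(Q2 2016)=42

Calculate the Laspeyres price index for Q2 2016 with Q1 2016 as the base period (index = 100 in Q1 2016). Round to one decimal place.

93.3

Laspeyres price index uses base-period quantities as weights.
ΣP(Q2 2016)·Q(Q1 2016) = 6×63 + 4×55 + 2×72 + 1×253 + 7×36 = 378 + 220 + 144 + 253 + 252 = 1247
ΣP(Q1 2016)·Q(Q1 2016) = 8×63 + 4×55 + 2×72 + 1×253 + 6×36 = 504 + 220 + 144 + 253 + 216 = 1337
Index = 1247 / 1337 × 100 = 93.2685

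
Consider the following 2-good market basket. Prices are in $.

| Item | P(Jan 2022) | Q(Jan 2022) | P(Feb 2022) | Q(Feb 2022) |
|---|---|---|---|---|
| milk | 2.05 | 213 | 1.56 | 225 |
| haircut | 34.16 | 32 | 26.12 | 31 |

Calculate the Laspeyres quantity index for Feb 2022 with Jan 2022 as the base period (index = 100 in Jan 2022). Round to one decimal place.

Laspeyres quantity index uses base-period prices as weights.
ΣP(Jan 2022)·Q(Feb 2022) = 2.05×225 + 34.16×31 = 461.25 + 1058.96 = 1520.21
ΣP(Jan 2022)·Q(Jan 2022) = 2.05×213 + 34.16×32 = 436.65 + 1093.12 = 1529.77
Index = 1520.21 / 1529.77 × 100 = 99.3751

99.4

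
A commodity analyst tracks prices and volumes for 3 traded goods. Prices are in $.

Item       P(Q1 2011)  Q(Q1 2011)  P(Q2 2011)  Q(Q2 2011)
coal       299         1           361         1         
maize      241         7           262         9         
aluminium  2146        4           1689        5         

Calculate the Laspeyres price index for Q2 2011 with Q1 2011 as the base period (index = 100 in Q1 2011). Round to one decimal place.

84.7

Laspeyres price index uses base-period quantities as weights.
ΣP(Q2 2011)·Q(Q1 2011) = 361×1 + 262×7 + 1689×4 = 361 + 1834 + 6756 = 8951
ΣP(Q1 2011)·Q(Q1 2011) = 299×1 + 241×7 + 2146×4 = 299 + 1687 + 8584 = 10570
Index = 8951 / 10570 × 100 = 84.6831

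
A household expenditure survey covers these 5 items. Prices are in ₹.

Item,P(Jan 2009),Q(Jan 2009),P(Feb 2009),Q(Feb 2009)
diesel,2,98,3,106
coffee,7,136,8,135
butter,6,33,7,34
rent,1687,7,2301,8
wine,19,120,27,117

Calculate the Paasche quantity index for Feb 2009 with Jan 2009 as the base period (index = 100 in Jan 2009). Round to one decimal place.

Paasche quantity index uses current-period prices as weights.
ΣP(Feb 2009)·Q(Feb 2009) = 3×106 + 8×135 + 7×34 + 2301×8 + 27×117 = 318 + 1080 + 238 + 18408 + 3159 = 23203
ΣP(Feb 2009)·Q(Jan 2009) = 3×98 + 8×136 + 7×33 + 2301×7 + 27×120 = 294 + 1088 + 231 + 16107 + 3240 = 20960
Index = 23203 / 20960 × 100 = 110.7013

110.7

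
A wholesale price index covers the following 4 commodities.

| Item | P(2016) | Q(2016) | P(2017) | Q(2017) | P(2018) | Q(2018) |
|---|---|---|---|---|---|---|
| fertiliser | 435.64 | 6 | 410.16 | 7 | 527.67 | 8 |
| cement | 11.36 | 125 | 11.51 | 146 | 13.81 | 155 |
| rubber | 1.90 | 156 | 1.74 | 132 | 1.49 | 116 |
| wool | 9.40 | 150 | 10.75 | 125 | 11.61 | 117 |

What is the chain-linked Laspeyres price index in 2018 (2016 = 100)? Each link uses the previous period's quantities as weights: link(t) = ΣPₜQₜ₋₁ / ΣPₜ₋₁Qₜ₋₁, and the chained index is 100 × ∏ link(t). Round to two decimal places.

121.04

Link 2016→2017:
ΣP(2017)Q(2016) = 410.16×6 + 11.51×125 + 1.74×156 + 10.75×150 = 2460.96 + 1438.75 + 271.44 + 1612.5 = 5783.65
ΣP(2016)Q(2016) = 435.64×6 + 11.36×125 + 1.90×156 + 9.40×150 = 2613.84 + 1420 + 296.4 + 1410 = 5740.24
link = 5783.65/5740.24 = 1.007562
Link 2017→2018:
ΣP(2018)Q(2017) = 527.67×7 + 13.81×146 + 1.49×132 + 11.61×125 = 3693.69 + 2016.26 + 196.68 + 1451.25 = 7357.88
ΣP(2017)Q(2017) = 410.16×7 + 11.51×146 + 1.74×132 + 10.75×125 = 2871.12 + 1680.46 + 229.68 + 1343.75 = 6125.01
link = 7357.88/6125.01 = 1.201285
Chained index = 100 × 1.007562 × 1.201285 = 121.0369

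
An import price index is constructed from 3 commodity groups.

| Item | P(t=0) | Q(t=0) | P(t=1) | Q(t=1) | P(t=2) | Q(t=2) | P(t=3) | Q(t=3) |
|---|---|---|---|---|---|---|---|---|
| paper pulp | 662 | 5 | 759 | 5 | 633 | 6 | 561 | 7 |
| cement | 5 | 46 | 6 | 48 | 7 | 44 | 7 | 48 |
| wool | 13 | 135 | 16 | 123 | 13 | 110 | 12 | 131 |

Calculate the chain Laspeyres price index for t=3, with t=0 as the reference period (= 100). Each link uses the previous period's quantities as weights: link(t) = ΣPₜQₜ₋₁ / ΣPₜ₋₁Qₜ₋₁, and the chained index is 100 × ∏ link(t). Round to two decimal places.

89.47

Link t=0→t=1:
ΣP(t=1)Q(t=0) = 759×5 + 6×46 + 16×135 = 3795 + 276 + 2160 = 6231
ΣP(t=0)Q(t=0) = 662×5 + 5×46 + 13×135 = 3310 + 230 + 1755 = 5295
link = 6231/5295 = 1.176771
Link t=1→t=2:
ΣP(t=2)Q(t=1) = 633×5 + 7×48 + 13×123 = 3165 + 336 + 1599 = 5100
ΣP(t=1)Q(t=1) = 759×5 + 6×48 + 16×123 = 3795 + 288 + 1968 = 6051
link = 5100/6051 = 0.842836
Link t=2→t=3:
ΣP(t=3)Q(t=2) = 561×6 + 7×44 + 12×110 = 3366 + 308 + 1320 = 4994
ΣP(t=2)Q(t=2) = 633×6 + 7×44 + 13×110 = 3798 + 308 + 1430 = 5536
link = 4994/5536 = 0.902095
Chained index = 100 × 1.176771 × 0.842836 × 0.902095 = 89.4720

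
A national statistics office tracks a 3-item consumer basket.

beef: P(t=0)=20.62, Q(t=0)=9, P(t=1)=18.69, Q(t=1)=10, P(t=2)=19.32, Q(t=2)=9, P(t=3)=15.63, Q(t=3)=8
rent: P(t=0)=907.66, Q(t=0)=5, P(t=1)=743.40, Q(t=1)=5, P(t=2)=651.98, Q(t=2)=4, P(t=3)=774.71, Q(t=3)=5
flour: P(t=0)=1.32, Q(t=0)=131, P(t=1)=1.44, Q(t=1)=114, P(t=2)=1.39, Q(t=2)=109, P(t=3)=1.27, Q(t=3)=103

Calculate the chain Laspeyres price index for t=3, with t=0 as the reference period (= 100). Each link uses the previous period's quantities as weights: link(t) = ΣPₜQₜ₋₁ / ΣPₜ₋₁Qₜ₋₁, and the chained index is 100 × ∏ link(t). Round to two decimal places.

85.05

Link t=0→t=1:
ΣP(t=1)Q(t=0) = 18.69×9 + 743.40×5 + 1.44×131 = 168.21 + 3717 + 188.64 = 4073.85
ΣP(t=0)Q(t=0) = 20.62×9 + 907.66×5 + 1.32×131 = 185.58 + 4538.3 + 172.92 = 4896.8
link = 4073.85/4896.8 = 0.831941
Link t=1→t=2:
ΣP(t=2)Q(t=1) = 19.32×10 + 651.98×5 + 1.39×114 = 193.2 + 3259.9 + 158.46 = 3611.56
ΣP(t=1)Q(t=1) = 18.69×10 + 743.40×5 + 1.44×114 = 186.9 + 3717 + 164.16 = 4068.06
link = 3611.56/4068.06 = 0.887784
Link t=2→t=3:
ΣP(t=3)Q(t=2) = 15.63×9 + 774.71×4 + 1.27×109 = 140.67 + 3098.84 + 138.43 = 3377.94
ΣP(t=2)Q(t=2) = 19.32×9 + 651.98×4 + 1.39×109 = 173.88 + 2607.92 + 151.51 = 2933.31
link = 3377.94/2933.31 = 1.151580
Chained index = 100 × 0.831941 × 0.887784 × 1.151580 = 85.0539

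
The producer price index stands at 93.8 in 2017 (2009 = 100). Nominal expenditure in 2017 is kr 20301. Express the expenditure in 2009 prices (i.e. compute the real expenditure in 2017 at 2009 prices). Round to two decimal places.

21642.86

Real = Nominal ÷ (Index/100) = 20301 ÷ (93.8/100)
     = 20301 ÷ 0.938 = 21642.8571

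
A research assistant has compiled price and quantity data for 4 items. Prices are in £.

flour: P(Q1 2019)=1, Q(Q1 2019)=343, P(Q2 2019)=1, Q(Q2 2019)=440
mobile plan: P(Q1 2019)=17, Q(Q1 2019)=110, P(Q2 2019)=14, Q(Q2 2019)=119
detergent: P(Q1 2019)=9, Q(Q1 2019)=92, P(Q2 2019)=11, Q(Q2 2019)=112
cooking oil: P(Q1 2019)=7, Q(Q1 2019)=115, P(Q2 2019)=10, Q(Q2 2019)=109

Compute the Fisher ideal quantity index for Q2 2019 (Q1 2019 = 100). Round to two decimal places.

109.78

Laspeyres component (base-period weights):
ΣP(Q1 2019)Q(Q2 2019) = 1×440 + 17×119 + 9×112 + 7×109 = 440 + 2023 + 1008 + 763 = 4234
ΣP(Q1 2019)Q(Q1 2019) = 1×343 + 17×110 + 9×92 + 7×115 = 343 + 1870 + 828 + 805 = 3846
L = 4234 / 3846 × 100 = 110.0884
Paasche component (current-period weights):
ΣP(Q2 2019)Q(Q2 2019) = 1×440 + 14×119 + 11×112 + 10×109 = 440 + 1666 + 1232 + 1090 = 4428
ΣP(Q2 2019)Q(Q1 2019) = 1×343 + 14×110 + 11×92 + 10×115 = 343 + 1540 + 1012 + 1150 = 4045
P = 4428 / 4045 × 100 = 109.4685
Fisher = √(L × P) = √(110.0884 × 109.4685) = 109.7780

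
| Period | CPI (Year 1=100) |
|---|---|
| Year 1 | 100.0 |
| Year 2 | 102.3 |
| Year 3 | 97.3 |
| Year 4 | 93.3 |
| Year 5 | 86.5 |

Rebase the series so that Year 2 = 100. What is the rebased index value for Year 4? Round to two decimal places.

Rebased(Year 4) = 93.3 / 102.3 × 100 = 91.2023

91.20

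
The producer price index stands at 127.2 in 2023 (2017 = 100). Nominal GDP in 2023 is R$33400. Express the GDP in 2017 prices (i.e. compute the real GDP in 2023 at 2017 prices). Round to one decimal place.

26257.9

Real = Nominal ÷ (Index/100) = 33400 ÷ (127.2/100)
     = 33400 ÷ 1.272 = 26257.8616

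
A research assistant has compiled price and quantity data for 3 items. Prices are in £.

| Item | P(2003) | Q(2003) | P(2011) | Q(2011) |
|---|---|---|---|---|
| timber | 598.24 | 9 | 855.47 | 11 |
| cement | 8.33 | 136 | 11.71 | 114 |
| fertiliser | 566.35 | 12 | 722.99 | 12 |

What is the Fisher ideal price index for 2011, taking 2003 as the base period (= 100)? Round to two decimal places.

Laspeyres component (base-period weights):
ΣP(2011)Q(2003) = 855.47×9 + 11.71×136 + 722.99×12 = 7699.23 + 1592.56 + 8675.88 = 17967.67
ΣP(2003)Q(2003) = 598.24×9 + 8.33×136 + 566.35×12 = 5384.16 + 1132.88 + 6796.2 = 13313.24
L = 17967.67 / 13313.24 × 100 = 134.9609
Paasche component (current-period weights):
ΣP(2011)Q(2011) = 855.47×11 + 11.71×114 + 722.99×12 = 9410.17 + 1334.94 + 8675.88 = 19420.99
ΣP(2003)Q(2011) = 598.24×11 + 8.33×114 + 566.35×12 = 6580.64 + 949.62 + 6796.2 = 14326.46
P = 19420.99 / 14326.46 × 100 = 135.5603
Fisher = √(L × P) = √(134.9609 × 135.5603) = 135.2603

135.26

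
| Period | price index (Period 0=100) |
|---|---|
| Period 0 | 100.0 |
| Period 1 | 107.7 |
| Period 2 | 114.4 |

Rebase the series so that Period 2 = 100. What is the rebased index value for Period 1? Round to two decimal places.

94.14

Rebased(Period 1) = 107.7 / 114.4 × 100 = 94.1434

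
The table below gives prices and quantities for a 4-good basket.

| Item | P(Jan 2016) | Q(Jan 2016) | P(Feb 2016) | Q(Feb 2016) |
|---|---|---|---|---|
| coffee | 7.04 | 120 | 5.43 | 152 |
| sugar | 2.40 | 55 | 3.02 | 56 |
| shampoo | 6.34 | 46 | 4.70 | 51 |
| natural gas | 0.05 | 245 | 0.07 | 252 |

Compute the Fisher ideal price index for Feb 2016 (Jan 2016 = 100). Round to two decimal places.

Laspeyres component (base-period weights):
ΣP(Feb 2016)Q(Jan 2016) = 5.43×120 + 3.02×55 + 4.70×46 + 0.07×245 = 651.6 + 166.1 + 216.2 + 17.15 = 1051.05
ΣP(Jan 2016)Q(Jan 2016) = 7.04×120 + 2.40×55 + 6.34×46 + 0.05×245 = 844.8 + 132 + 291.64 + 12.25 = 1280.69
L = 1051.05 / 1280.69 × 100 = 82.0690
Paasche component (current-period weights):
ΣP(Feb 2016)Q(Feb 2016) = 5.43×152 + 3.02×56 + 4.70×51 + 0.07×252 = 825.36 + 169.12 + 239.7 + 17.64 = 1251.82
ΣP(Jan 2016)Q(Feb 2016) = 7.04×152 + 2.40×56 + 6.34×51 + 0.05×252 = 1070.08 + 134.4 + 323.34 + 12.6 = 1540.42
P = 1251.82 / 1540.42 × 100 = 81.2648
Fisher = √(L × P) = √(82.0690 × 81.2648) = 81.6660

81.67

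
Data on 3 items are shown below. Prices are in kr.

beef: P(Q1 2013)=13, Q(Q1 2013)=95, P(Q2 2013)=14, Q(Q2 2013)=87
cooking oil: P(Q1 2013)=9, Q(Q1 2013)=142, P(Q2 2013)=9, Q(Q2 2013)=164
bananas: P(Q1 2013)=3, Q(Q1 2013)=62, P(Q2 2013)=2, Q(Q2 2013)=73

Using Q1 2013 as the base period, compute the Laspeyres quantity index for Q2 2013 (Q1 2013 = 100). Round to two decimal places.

104.71

Laspeyres quantity index uses base-period prices as weights.
ΣP(Q1 2013)·Q(Q2 2013) = 13×87 + 9×164 + 3×73 = 1131 + 1476 + 219 = 2826
ΣP(Q1 2013)·Q(Q1 2013) = 13×95 + 9×142 + 3×62 = 1235 + 1278 + 186 = 2699
Index = 2826 / 2699 × 100 = 104.7054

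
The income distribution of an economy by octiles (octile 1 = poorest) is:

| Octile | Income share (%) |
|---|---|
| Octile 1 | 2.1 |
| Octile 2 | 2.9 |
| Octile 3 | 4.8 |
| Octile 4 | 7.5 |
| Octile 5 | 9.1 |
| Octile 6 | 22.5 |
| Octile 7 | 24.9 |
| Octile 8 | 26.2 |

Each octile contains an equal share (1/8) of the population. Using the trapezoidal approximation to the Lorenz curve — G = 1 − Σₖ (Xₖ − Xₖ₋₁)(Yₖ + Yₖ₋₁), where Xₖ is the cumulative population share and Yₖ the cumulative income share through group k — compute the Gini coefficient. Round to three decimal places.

0.417

Cumulative income shares Yₖ: 0.0210, 0.0500, 0.0980, 0.1730, 0.2640, 0.4890, 0.7380, 1.0000
Σ (Xₖ−Xₖ₋₁)(Yₖ+Yₖ₋₁) = (1/8)(0.0210+0.0000) + (1/8)(0.0500+0.0210) + (1/8)(0.0980+0.0500) + (1/8)(0.1730+0.0980) + (1/8)(0.2640+0.1730) + (1/8)(0.4890+0.2640) + (1/8)(0.7380+0.4890) + (1/8)(1.0000+0.7380)
  = 0.0026 + 0.0089 + 0.0185 + 0.0339 + 0.0546 + 0.0941 + 0.1534 + 0.2172 = 0.5832
G = 1 − 0.5832 = 0.4168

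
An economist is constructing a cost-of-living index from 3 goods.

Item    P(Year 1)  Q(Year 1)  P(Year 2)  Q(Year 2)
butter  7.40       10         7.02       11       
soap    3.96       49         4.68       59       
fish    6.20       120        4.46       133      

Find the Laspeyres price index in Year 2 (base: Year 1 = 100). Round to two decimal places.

82.48

Laspeyres price index uses base-period quantities as weights.
ΣP(Year 2)·Q(Year 1) = 7.02×10 + 4.68×49 + 4.46×120 = 70.2 + 229.32 + 535.2 = 834.72
ΣP(Year 1)·Q(Year 1) = 7.40×10 + 3.96×49 + 6.20×120 = 74 + 194.04 + 744 = 1012.04
Index = 834.72 / 1012.04 × 100 = 82.4790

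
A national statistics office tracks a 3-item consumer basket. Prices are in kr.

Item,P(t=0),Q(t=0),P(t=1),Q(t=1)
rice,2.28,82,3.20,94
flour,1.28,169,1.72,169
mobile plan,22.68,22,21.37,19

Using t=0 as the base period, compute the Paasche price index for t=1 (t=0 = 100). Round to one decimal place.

Paasche price index uses current-period quantities as weights.
ΣP(t=1)·Q(t=1) = 3.20×94 + 1.72×169 + 21.37×19 = 300.8 + 290.68 + 406.03 = 997.51
ΣP(t=0)·Q(t=1) = 2.28×94 + 1.28×169 + 22.68×19 = 214.32 + 216.32 + 430.92 = 861.56
Index = 997.51 / 861.56 × 100 = 115.7795

115.8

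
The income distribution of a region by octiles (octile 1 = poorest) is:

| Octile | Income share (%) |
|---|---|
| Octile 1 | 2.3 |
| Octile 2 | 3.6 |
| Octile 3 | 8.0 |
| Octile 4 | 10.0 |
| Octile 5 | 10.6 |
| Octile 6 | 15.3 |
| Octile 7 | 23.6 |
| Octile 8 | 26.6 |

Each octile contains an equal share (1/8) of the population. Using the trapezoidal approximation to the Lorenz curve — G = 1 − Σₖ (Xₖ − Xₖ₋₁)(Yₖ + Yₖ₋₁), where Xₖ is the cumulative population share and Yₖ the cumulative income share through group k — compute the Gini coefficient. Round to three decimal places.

0.366

Cumulative income shares Yₖ: 0.0230, 0.0590, 0.1390, 0.2390, 0.3450, 0.4980, 0.7340, 1.0000
Σ (Xₖ−Xₖ₋₁)(Yₖ+Yₖ₋₁) = (1/8)(0.0230+0.0000) + (1/8)(0.0590+0.0230) + (1/8)(0.1390+0.0590) + (1/8)(0.2390+0.1390) + (1/8)(0.3450+0.2390) + (1/8)(0.4980+0.3450) + (1/8)(0.7340+0.4980) + (1/8)(1.0000+0.7340)
  = 0.0029 + 0.0103 + 0.0248 + 0.0473 + 0.0730 + 0.1054 + 0.1540 + 0.2167 = 0.6342
G = 1 − 0.6342 = 0.3658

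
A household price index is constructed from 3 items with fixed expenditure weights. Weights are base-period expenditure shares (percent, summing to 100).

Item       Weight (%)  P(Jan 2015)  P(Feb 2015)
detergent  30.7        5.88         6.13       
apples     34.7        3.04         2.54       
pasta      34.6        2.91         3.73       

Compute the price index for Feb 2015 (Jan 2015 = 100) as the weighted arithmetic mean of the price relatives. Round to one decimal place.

detergent: 30.7 × (6.13/5.88) = 30.7 × 1.042517 = 32.0053
apples: 34.7 × (2.54/3.04) = 34.7 × 0.835526 = 28.9928
pasta: 34.6 × (3.73/2.91) = 34.6 × 1.281787 = 44.3498
Index = Σ wᵢ·(p₁ᵢ/p₀ᵢ) = 32.0053 + 28.9928 + 44.3498 = 105.3479

105.3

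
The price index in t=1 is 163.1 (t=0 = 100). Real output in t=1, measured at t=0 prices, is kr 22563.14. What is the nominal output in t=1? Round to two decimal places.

36800.48

Nominal = Real × (Index/100) = 22563.14 × (163.1/100)
        = 22563.14 × 1.631 = 36800.4813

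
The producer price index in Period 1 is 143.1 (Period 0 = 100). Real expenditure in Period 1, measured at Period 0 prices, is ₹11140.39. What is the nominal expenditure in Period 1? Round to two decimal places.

Nominal = Real × (Index/100) = 11140.39 × (143.1/100)
        = 11140.39 × 1.431 = 15941.8981

15941.90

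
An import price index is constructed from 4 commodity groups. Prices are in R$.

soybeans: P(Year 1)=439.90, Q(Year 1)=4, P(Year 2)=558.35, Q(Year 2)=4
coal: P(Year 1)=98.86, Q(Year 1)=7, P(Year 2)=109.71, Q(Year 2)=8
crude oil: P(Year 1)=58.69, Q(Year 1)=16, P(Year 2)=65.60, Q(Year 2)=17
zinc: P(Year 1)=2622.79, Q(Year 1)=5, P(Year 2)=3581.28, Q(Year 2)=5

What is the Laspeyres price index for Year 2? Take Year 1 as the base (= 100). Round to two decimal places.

Laspeyres price index uses base-period quantities as weights.
ΣP(Year 2)·Q(Year 1) = 558.35×4 + 109.71×7 + 65.60×16 + 3581.28×5 = 2233.4 + 767.97 + 1049.6 + 17906.4 = 21957.37
ΣP(Year 1)·Q(Year 1) = 439.90×4 + 98.86×7 + 58.69×16 + 2622.79×5 = 1759.6 + 692.02 + 939.04 + 13113.95 = 16504.61
Index = 21957.37 / 16504.61 × 100 = 133.0378

133.04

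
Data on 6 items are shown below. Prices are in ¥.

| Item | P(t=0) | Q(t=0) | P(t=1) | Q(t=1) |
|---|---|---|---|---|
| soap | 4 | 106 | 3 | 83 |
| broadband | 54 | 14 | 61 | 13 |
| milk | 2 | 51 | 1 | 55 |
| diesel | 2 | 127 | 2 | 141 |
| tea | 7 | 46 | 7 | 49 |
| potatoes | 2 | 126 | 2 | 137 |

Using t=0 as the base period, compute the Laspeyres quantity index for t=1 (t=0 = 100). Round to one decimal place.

96.8

Laspeyres quantity index uses base-period prices as weights.
ΣP(t=0)·Q(t=1) = 4×83 + 54×13 + 2×55 + 2×141 + 7×49 + 2×137 = 332 + 702 + 110 + 282 + 343 + 274 = 2043
ΣP(t=0)·Q(t=0) = 4×106 + 54×14 + 2×51 + 2×127 + 7×46 + 2×126 = 424 + 756 + 102 + 254 + 322 + 252 = 2110
Index = 2043 / 2110 × 100 = 96.8246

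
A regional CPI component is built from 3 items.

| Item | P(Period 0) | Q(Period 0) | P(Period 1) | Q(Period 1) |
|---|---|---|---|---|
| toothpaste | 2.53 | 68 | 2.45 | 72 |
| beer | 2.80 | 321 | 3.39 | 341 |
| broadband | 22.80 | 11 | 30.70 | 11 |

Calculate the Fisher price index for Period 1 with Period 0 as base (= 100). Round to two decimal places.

Laspeyres component (base-period weights):
ΣP(Period 1)Q(Period 0) = 2.45×68 + 3.39×321 + 30.70×11 = 166.6 + 1088.19 + 337.7 = 1592.49
ΣP(Period 0)Q(Period 0) = 2.53×68 + 2.80×321 + 22.80×11 = 172.04 + 898.8 + 250.8 = 1321.64
L = 1592.49 / 1321.64 × 100 = 120.4935
Paasche component (current-period weights):
ΣP(Period 1)Q(Period 1) = 2.45×72 + 3.39×341 + 30.70×11 = 176.4 + 1155.99 + 337.7 = 1670.09
ΣP(Period 0)Q(Period 1) = 2.53×72 + 2.80×341 + 22.80×11 = 182.16 + 954.8 + 250.8 = 1387.76
P = 1670.09 / 1387.76 × 100 = 120.3443
Fisher = √(L × P) = √(120.4935 × 120.3443) = 120.4189

120.42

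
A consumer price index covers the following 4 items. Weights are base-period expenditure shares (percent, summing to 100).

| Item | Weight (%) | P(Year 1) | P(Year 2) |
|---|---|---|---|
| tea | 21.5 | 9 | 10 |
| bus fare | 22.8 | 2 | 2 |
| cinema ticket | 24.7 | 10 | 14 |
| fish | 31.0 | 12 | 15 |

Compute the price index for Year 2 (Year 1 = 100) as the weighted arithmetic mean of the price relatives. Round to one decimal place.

tea: 21.5 × (10/9) = 21.5 × 1.111111 = 23.8889
bus fare: 22.8 × (2/2) = 22.8 × 1.000000 = 22.8000
cinema ticket: 24.7 × (14/10) = 24.7 × 1.400000 = 34.5800
fish: 31.0 × (15/12) = 31.0 × 1.250000 = 38.7500
Index = Σ wᵢ·(p₁ᵢ/p₀ᵢ) = 23.8889 + 22.8000 + 34.5800 + 38.7500 = 120.0189

120.0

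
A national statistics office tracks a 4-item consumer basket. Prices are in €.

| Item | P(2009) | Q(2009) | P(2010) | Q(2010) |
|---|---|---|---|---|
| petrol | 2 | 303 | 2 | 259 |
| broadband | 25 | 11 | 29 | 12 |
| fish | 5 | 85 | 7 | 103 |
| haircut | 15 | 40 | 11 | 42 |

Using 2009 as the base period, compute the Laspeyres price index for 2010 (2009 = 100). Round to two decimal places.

102.83

Laspeyres price index uses base-period quantities as weights.
ΣP(2010)·Q(2009) = 2×303 + 29×11 + 7×85 + 11×40 = 606 + 319 + 595 + 440 = 1960
ΣP(2009)·Q(2009) = 2×303 + 25×11 + 5×85 + 15×40 = 606 + 275 + 425 + 600 = 1906
Index = 1960 / 1906 × 100 = 102.8332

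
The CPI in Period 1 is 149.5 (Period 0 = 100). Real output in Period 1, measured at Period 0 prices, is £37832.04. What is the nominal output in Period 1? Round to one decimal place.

56558.9

Nominal = Real × (Index/100) = 37832.04 × (149.5/100)
        = 37832.04 × 1.495 = 56558.8998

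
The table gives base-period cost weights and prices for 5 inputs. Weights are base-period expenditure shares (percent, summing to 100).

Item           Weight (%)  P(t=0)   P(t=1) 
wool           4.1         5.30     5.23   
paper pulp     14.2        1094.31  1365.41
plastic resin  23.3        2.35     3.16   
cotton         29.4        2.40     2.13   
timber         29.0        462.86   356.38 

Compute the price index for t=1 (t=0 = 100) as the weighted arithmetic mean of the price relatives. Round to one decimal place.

101.5

wool: 4.1 × (5.23/5.30) = 4.1 × 0.986792 = 4.0458
paper pulp: 14.2 × (1365.41/1094.31) = 14.2 × 1.247736 = 17.7179
plastic resin: 23.3 × (3.16/2.35) = 23.3 × 1.344681 = 31.3311
cotton: 29.4 × (2.13/2.40) = 29.4 × 0.887500 = 26.0925
timber: 29.0 × (356.38/462.86) = 29.0 × 0.769952 = 22.3286
Index = Σ wᵢ·(p₁ᵢ/p₀ᵢ) = 4.0458 + 17.7179 + 31.3311 + 26.0925 + 22.3286 = 101.5159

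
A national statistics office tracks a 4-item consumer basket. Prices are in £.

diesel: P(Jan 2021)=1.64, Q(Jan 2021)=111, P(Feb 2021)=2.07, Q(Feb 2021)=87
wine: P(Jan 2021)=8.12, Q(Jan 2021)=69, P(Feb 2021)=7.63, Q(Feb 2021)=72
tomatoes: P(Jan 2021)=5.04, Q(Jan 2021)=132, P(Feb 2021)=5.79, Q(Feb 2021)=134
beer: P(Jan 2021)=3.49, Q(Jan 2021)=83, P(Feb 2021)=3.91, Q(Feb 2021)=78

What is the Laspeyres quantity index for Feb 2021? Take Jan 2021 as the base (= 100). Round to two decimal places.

98.68

Laspeyres quantity index uses base-period prices as weights.
ΣP(Jan 2021)·Q(Feb 2021) = 1.64×87 + 8.12×72 + 5.04×134 + 3.49×78 = 142.68 + 584.64 + 675.36 + 272.22 = 1674.9
ΣP(Jan 2021)·Q(Jan 2021) = 1.64×111 + 8.12×69 + 5.04×132 + 3.49×83 = 182.04 + 560.28 + 665.28 + 289.67 = 1697.27
Index = 1674.9 / 1697.27 × 100 = 98.6820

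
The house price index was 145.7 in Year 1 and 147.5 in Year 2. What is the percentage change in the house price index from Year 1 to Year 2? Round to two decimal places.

Change = (147.5 − 145.7) / 145.7 × 100
       = 1.8 / 145.7 × 100 = 1.2354%

1.24%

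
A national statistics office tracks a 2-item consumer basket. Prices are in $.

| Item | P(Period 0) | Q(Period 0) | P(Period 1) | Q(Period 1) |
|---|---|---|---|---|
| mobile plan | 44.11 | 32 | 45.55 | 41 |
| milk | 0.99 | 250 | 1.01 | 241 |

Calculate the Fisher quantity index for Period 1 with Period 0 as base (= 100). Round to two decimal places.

Laspeyres component (base-period weights):
ΣP(Period 0)Q(Period 1) = 44.11×41 + 0.99×241 = 1808.51 + 238.59 = 2047.1
ΣP(Period 0)Q(Period 0) = 44.11×32 + 0.99×250 = 1411.52 + 247.5 = 1659.02
L = 2047.1 / 1659.02 × 100 = 123.3921
Paasche component (current-period weights):
ΣP(Period 1)Q(Period 1) = 45.55×41 + 1.01×241 = 1867.55 + 243.41 = 2110.96
ΣP(Period 1)Q(Period 0) = 45.55×32 + 1.01×250 = 1457.6 + 252.5 = 1710.1
P = 2110.96 / 1710.1 × 100 = 123.4407
Fisher = √(L × P) = √(123.3921 × 123.4407) = 123.4164

123.42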